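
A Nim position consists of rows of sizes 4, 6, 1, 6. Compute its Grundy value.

5

In binary:
  100  (4)
  110  (6)
  001  (1)
  110  (6)
  ---
  101  (5)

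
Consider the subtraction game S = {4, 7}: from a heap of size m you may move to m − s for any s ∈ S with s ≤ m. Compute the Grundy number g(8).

Grundy values for subtraction set {4, 7}:
g(0) = mex{} = 0
g(1) = mex{} = 0
g(2) = mex{} = 0
g(3) = mex{} = 0
g(4) = mex{0} = 1
g(5) = mex{0} = 1
g(6) = mex{0} = 1
g(7) = mex{0} = 1
g(8) = mex{0,1} = 2
So g(8) = 2.

2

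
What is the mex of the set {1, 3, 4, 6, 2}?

0 is not in the set, so the mex is 0.

0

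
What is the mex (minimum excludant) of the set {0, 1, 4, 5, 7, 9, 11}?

2

The values 0, 1 are all present; 2 is the first non-negative integer missing from the set.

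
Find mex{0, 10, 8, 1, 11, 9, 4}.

The values 0, 1 are all present; 2 is the first non-negative integer missing from the set.

2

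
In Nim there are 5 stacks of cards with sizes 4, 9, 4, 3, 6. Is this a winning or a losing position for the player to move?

Nim-sum: 4 ⊕ 9 ⊕ 4 ⊕ 3 ⊕ 6 = 12.
The nim-sum is 12 ≠ 0, so this is an N-position: the player to move can win.

Winning position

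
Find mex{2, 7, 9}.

0

0 is not in the set, so the mex is 0.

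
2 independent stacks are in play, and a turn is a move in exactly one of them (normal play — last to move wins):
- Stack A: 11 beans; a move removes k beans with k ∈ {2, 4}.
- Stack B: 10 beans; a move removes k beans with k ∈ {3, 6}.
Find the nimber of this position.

2

Build the Grundy sequence for stack A with g(k) = mex{g(k−s) : s ∈ {2, 4}, s ≤ k}:
g(0) = mex{} = 0
g(1) = mex{} = 0
g(2) = mex{0} = 1
g(3) = mex{0} = 1
g(4) = mex{0,1} = 2
g(5) = mex{0,1} = 2
g(6) = mex{1,2} = 0
g(7) = mex{1,2} = 0
g(8) = mex{0,2} = 1
g(9) = mex{0,2} = 1
g(10) = mex{0,1} = 2
g(11) = mex{0,1} = 2
So g(11) = 2.
For stack B, compute g(0), g(1), … with moves {3, 6}:
g(0) = mex{} = 0
g(1) = mex{} = 0
g(2) = mex{} = 0
g(3) = mex{0} = 1
g(4) = mex{0} = 1
g(5) = mex{0} = 1
g(6) = mex{0,1} = 2
g(7) = mex{0,1} = 2
g(8) = mex{0,1} = 2
g(9) = mex{1,2} = 0
g(10) = mex{1,2} = 0
So g(10) = 0.
By the Sprague-Grundy theorem, the Grundy value of a sum of independent games is the XOR of the component values.
Combined value = 2 XOR 0 = 2.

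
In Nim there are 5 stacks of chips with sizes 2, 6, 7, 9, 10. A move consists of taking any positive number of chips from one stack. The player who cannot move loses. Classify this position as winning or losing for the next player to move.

Losing position

Nim-sum: 2 ⊕ 6 ⊕ 7 ⊕ 9 ⊕ 10 = 0.
The nim-sum is 0, so this is a P-position: the player to move is in a losing position under optimal play.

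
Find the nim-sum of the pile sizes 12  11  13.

10

Nim-sum: 12 ⊕ 11 ⊕ 13 = 10.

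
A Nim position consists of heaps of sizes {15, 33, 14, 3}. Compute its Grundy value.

Nim-sum: 15 ⊕ 33 ⊕ 14 ⊕ 3 = 35.

35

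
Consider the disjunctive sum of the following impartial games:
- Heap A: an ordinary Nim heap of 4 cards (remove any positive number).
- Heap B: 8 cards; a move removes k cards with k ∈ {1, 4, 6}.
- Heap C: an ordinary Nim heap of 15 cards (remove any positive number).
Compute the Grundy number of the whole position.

10

Heap A is a plain Nim heap of size 4, so its Grundy value is 4.
For heap B, compute g(0), g(1), … with moves {1, 4, 6}:
g(0) = mex{} = 0
g(1) = mex{0} = 1
g(2) = mex{1} = 0
g(3) = mex{0} = 1
g(4) = mex{0,1} = 2
g(5) = mex{1,2} = 0
g(6) = mex{0} = 1
g(7) = mex{1} = 0
g(8) = mex{0,2} = 1
So g(8) = 1.
Heap C is a plain Nim heap of size 15, so its Grundy value is 15.
By the Sprague-Grundy theorem, the Grundy value of a sum of independent games is the XOR of the component values.
Combined value = 4 XOR 1 XOR 15 = 10.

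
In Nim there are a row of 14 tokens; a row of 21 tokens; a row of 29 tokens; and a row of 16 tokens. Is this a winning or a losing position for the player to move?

Winning position

Compute the nim-sum pairwise:
14 ⊕ 21 = 27
27 ⊕ 29 = 6
6 ⊕ 16 = 22
The nim-sum is 22 ≠ 0, so this is an N-position: the player to move can win.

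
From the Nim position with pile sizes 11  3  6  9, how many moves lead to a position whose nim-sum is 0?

1

Nim-sum: 11 XOR 3 XOR 6 XOR 9 = 7.
The overall nim-sum is X = 7. A pile of size p has a winning move iff p XOR X < p (reduce it to p XOR X).
  11: 11 XOR 7 = 12 ≥ 11 — no move.
  3: 3 XOR 7 = 4 ≥ 3 — no move.
  6: 6 XOR 7 = 1 < 6 — winning move (to 1).
  9: 9 XOR 7 = 14 ≥ 9 — no move.
That gives 1 winning move.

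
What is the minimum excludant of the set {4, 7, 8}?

0 is not in the set, so the mex is 0.

0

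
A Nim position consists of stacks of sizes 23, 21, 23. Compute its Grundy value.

Nim-sum: 23 XOR 21 XOR 23 = 21.

21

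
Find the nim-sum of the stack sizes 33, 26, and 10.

Compute the nim-sum pairwise:
33 ^ 26 = 59
59 ^ 10 = 49

49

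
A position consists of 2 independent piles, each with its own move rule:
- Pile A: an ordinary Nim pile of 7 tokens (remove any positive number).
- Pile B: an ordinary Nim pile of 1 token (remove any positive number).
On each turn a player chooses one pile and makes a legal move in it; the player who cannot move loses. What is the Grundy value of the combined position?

6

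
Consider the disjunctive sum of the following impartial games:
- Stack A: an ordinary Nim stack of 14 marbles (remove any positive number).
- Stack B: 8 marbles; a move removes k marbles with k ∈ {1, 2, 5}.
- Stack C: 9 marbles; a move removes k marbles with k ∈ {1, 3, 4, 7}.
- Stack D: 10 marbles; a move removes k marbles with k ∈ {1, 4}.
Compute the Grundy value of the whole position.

13

Stack A is a plain Nim stack of size 14, so its Grundy value is 14.
For stack B, compute g(0), g(1), … with moves {1, 2, 5}:
k:     0  1  2  3  4  5  6  7  8
g(k):  0  1  2  0  1  2  0  1  2
So g(8) = 2.
Grundy values for stack C (subtraction set {1, 3, 4, 7}):
g(0) = mex{} = 0
g(1) = mex{0} = 1
g(2) = mex{1} = 0
g(3) = mex{0} = 1
g(4) = mex{0,1} = 2
g(5) = mex{0,1,2} = 3
g(6) = mex{0,1,3} = 2
g(7) = mex{0,1,2} = 3
g(8) = mex{1,2,3} = 0
g(9) = mex{0,2,3} = 1
So g(9) = 1.
Grundy values for stack D (subtraction set {1, 4}):
k:     0  1  2  3  4  5  6  7  8  9 10
g(k):  0  1  0  1  2  0  1  0  1  2  0
So g(10) = 0.
The value of a disjunctive sum is the nim-sum of the parts.
Combined value = 14 XOR 2 XOR 1 XOR 0 = 13.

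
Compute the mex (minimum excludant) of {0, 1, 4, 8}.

The values 0, 1 are all present; 2 is the first non-negative integer missing from the set.

2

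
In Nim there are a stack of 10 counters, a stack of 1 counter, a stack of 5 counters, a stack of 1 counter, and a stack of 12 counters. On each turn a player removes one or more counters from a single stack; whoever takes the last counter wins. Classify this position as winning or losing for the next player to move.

Winning position

In binary:
  1010  (10)
  0001  (1)
  0101  (5)
  0001  (1)
  1100  (12)
  ----
  0011  (3)
The nim-sum is 3 ≠ 0, so this is an N-position: the player to move can win.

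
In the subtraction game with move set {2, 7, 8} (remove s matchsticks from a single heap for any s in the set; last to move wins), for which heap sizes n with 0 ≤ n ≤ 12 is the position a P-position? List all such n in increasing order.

Compute g(0), g(1), … for moves {2, 7, 8}:
k:     0  1  2  3  4  5  6  7  8  9 10 11 12
g(k):  0  0  1  1  0  0  1  1  2  2  0  3  1
The P-positions (g = 0) in 0..12 are 0, 1, 4, 5, 10.

0, 1, 4, 5, 10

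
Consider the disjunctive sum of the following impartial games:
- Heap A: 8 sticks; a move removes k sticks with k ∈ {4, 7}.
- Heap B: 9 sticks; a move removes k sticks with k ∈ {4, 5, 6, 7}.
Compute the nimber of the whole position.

Build the Grundy sequence for heap A with g(k) = mex{g(k−s) : s ∈ {4, 7}, s ≤ k}:
k:     0  1  2  3  4  5  6  7  8
g(k):  0  0  0  0  1  1  1  1  2
So g(8) = 2.
Grundy values for heap B (subtraction set {4, 5, 6, 7}):
k:     0  1  2  3  4  5  6  7  8  9
g(k):  0  0  0  0  1  1  1  1  2  2
So g(9) = 2.
By the Sprague-Grundy theorem, the Grundy value of a sum of independent games is the XOR of the component values.
Combined value = 2 XOR 2 = 0.

0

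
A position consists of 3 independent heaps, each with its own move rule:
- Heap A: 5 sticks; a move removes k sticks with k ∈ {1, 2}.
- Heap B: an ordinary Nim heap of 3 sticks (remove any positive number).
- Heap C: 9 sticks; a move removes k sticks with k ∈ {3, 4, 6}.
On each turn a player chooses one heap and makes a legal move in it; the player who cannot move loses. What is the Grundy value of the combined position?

Grundy values for heap A (subtraction set {1, 2}):
g(0) = mex{} = 0
g(1) = mex{0} = 1
g(2) = mex{0,1} = 2
g(3) = mex{1,2} = 0
g(4) = mex{0,2} = 1
g(5) = mex{0,1} = 2
So g(5) = 2.
Heap B is a plain Nim heap of size 3, so its Grundy value is 3.
Grundy values for heap C (subtraction set {3, 4, 6}):
k:     0  1  2  3  4  5  6  7  8  9
g(k):  0  0  0  1  1  1  2  2  2  0
So g(9) = 0.
The value of a disjunctive sum is the nim-sum of the parts.
Combined value = 2 XOR 3 XOR 0 = 1.

1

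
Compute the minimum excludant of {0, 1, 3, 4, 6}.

The values 0, 1 are all present; 2 is the first non-negative integer missing from the set.

2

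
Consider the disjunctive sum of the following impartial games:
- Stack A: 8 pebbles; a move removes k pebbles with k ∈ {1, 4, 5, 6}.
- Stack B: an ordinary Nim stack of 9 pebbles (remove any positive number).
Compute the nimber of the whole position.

Grundy values for stack A (subtraction set {1, 4, 5, 6}):
g(0) = mex{} = 0
g(1) = mex{0} = 1
g(2) = mex{1} = 0
g(3) = mex{0} = 1
g(4) = mex{0,1} = 2
g(5) = mex{0,1,2} = 3
g(6) = mex{0,1,3} = 2
g(7) = mex{0,1,2} = 3
g(8) = mex{0,1,2,3} = 4
So g(8) = 4.
Stack B is a plain Nim stack of size 9, so its Grundy value is 9.
The value of a disjunctive sum is the nim-sum of the parts.
Combined value = 4 XOR 9 = 13.

13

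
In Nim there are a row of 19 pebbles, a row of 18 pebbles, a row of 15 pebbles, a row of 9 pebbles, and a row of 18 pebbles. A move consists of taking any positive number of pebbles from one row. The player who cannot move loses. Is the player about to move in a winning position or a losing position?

Bitwise XOR of the heap sizes:
  10011  (19)
  10010  (18)
  01111  (15)
  01001  (9)
  10010  (18)
  -----
  10101  (21)
The nim-sum is 21 ≠ 0, so this is an N-position: the player to move can win.

Winning position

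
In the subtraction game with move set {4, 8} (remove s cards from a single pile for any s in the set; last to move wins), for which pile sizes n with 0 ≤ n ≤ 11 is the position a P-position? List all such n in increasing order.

Build the Grundy sequence with g(k) = mex{g(k−s) : s ∈ {4, 8}, s ≤ k}:
k:     0  1  2  3  4  5  6  7  8  9 10 11
g(k):  0  0  0  0  1  1  1  1  2  2  2  2
The P-positions (g = 0) in 0..11 are 0, 1, 2, 3.

0, 1, 2, 3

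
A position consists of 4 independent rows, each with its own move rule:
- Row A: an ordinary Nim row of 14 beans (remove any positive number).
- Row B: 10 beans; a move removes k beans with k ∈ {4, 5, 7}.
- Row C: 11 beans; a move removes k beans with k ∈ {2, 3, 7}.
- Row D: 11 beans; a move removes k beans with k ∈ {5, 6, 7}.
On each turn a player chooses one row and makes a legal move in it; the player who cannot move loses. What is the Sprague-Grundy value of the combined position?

14

Row A is a plain Nim row of size 14, so its Grundy value is 14.
Grundy values for row B (subtraction set {4, 5, 7}):
g(0) = mex{} = 0
g(1) = mex{} = 0
g(2) = mex{} = 0
g(3) = mex{} = 0
g(4) = mex{0} = 1
g(5) = mex{0} = 1
g(6) = mex{0} = 1
g(7) = mex{0} = 1
g(8) = mex{0,1} = 2
g(9) = mex{0,1} = 2
g(10) = mex{0,1} = 2
So g(10) = 2.
Build the Grundy sequence for row C with g(k) = mex{g(k−s) : s ∈ {2, 3, 7}, s ≤ k}:
k:     0  1  2  3  4  5  6  7  8  9 10 11
g(k):  0  0  1  1  2  0  0  1  1  2  0  0
So g(11) = 0.
For row D, compute g(0), g(1), … with moves {5, 6, 7}:
g(0) = mex{} = 0
g(1) = mex{} = 0
g(2) = mex{} = 0
g(3) = mex{} = 0
g(4) = mex{} = 0
g(5) = mex{0} = 1
g(6) = mex{0} = 1
g(7) = mex{0} = 1
g(8) = mex{0} = 1
g(9) = mex{0} = 1
g(10) = mex{0,1} = 2
g(11) = mex{0,1} = 2
So g(11) = 2.
The value of a disjunctive sum is the nim-sum of the parts.
Combined value = 14 XOR 2 XOR 0 XOR 2 = 14.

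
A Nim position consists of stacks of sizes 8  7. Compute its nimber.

Compute the nim-sum pairwise:
8 XOR 7 = 15

15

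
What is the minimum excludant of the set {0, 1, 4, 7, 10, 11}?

2

The values 0, 1 are all present; 2 is the first non-negative integer missing from the set.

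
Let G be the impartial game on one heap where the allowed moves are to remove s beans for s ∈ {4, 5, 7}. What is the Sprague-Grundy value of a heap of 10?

2

Build the Grundy sequence with g(k) = mex{g(k−s) : s ∈ {4, 5, 7}, s ≤ k}:
g(0) = mex{} = 0
g(1) = mex{} = 0
g(2) = mex{} = 0
g(3) = mex{} = 0
g(4) = mex{0} = 1
g(5) = mex{0} = 1
g(6) = mex{0} = 1
g(7) = mex{0} = 1
g(8) = mex{0,1} = 2
g(9) = mex{0,1} = 2
g(10) = mex{0,1} = 2
So g(10) = 2.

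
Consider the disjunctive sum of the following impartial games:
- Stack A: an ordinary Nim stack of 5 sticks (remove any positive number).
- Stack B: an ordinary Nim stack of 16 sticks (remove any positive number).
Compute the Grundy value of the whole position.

Stack A is a plain Nim stack of size 5, so its Grundy value is 5.
Stack B is a plain Nim stack of size 16, so its Grundy value is 16.
By the Sprague-Grundy theorem, the Grundy value of a sum of independent games is the XOR of the component values.
Combined value = 5 XOR 16 = 21.

21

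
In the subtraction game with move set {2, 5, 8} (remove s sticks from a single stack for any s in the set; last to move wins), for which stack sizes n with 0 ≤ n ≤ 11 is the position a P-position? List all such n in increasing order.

0, 1, 4, 7, 10, 11

Grundy values for subtraction set {2, 5, 8}:
g(0) = mex{} = 0
g(1) = mex{} = 0
g(2) = mex{0} = 1
g(3) = mex{0} = 1
g(4) = mex{1} = 0
g(5) = mex{0,1} = 2
g(6) = mex{0} = 1
g(7) = mex{1,2} = 0
g(8) = mex{0,1} = 2
g(9) = mex{0} = 1
g(10) = mex{1,2} = 0
g(11) = mex{1} = 0
The P-positions (g = 0) in 0..11 are 0, 1, 4, 7, 10, 11.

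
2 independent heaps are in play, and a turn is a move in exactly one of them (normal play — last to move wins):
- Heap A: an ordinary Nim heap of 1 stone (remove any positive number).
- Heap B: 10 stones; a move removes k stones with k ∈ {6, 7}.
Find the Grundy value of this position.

Heap A is a plain Nim heap of size 1, so its Grundy value is 1.
Build the Grundy sequence for heap B with g(k) = mex{g(k−s) : s ∈ {6, 7}, s ≤ k}:
g(0) = mex{} = 0
g(1) = mex{} = 0
g(2) = mex{} = 0
g(3) = mex{} = 0
g(4) = mex{} = 0
g(5) = mex{} = 0
g(6) = mex{0} = 1
g(7) = mex{0} = 1
g(8) = mex{0} = 1
g(9) = mex{0} = 1
g(10) = mex{0} = 1
So g(10) = 1.
The value of a disjunctive sum is the nim-sum of the parts.
Combined value = 1 XOR 1 = 0.

0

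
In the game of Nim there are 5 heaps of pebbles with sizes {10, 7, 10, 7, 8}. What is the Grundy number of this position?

Write each in binary and XOR column by column:
  1010  (10)
  0111  (7)
  1010  (10)
  0111  (7)
  1000  (8)
  ----
  1000  (8)

8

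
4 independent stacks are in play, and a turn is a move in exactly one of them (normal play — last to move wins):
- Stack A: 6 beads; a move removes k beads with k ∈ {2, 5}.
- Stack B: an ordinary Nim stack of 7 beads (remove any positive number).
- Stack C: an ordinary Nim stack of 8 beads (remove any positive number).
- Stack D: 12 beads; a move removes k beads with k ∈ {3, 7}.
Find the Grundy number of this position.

For stack A, compute g(0), g(1), … with moves {2, 5}:
k:     0  1  2  3  4  5  6
g(k):  0  0  1  1  0  2  1
So g(6) = 1.
Stack B is a plain Nim stack of size 7, so its Grundy value is 7.
Stack C is a plain Nim stack of size 8, so its Grundy value is 8.
Build the Grundy sequence for stack D with g(k) = mex{g(k−s) : s ∈ {3, 7}, s ≤ k}:
k:     0  1  2  3  4  5  6  7  8  9 10 11 12
g(k):  0  0  0  1  1  1  0  2  2  1  0  0  0
So g(12) = 0.
The value of a disjunctive sum is the nim-sum of the parts.
Combined value = 1 ⊕ 7 ⊕ 8 ⊕ 0 = 14.

14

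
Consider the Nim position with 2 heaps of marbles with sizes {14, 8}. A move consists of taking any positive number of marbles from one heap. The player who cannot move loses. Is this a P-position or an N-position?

Compute the nim-sum pairwise:
14 ^ 8 = 6
The nim-sum is 6 ≠ 0, so this is an N-position: the player to move can win.

N-position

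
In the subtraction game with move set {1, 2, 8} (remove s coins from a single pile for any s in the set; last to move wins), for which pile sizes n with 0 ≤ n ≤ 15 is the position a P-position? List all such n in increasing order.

0, 3, 6, 9, 12, 15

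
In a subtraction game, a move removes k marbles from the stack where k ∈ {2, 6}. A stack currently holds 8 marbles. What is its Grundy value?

Build the Grundy sequence with g(k) = mex{g(k−s) : s ∈ {2, 6}, s ≤ k}:
g(0) = mex{} = 0
g(1) = mex{} = 0
g(2) = mex{0} = 1
g(3) = mex{0} = 1
g(4) = mex{1} = 0
g(5) = mex{1} = 0
g(6) = mex{0} = 1
g(7) = mex{0} = 1
g(8) = mex{1} = 0
So g(8) = 0.

0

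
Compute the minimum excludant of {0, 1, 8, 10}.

The values 0, 1 are all present; 2 is the first non-negative integer missing from the set.

2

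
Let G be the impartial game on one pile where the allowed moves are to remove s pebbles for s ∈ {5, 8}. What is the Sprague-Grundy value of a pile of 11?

Build the Grundy sequence with g(k) = mex{g(k−s) : s ∈ {5, 8}, s ≤ k}:
g(0) = mex{} = 0
g(1) = mex{} = 0
g(2) = mex{} = 0
g(3) = mex{} = 0
g(4) = mex{} = 0
g(5) = mex{0} = 1
g(6) = mex{0} = 1
g(7) = mex{0} = 1
g(8) = mex{0} = 1
g(9) = mex{0} = 1
g(10) = mex{0,1} = 2
g(11) = mex{0,1} = 2
So g(11) = 2.

2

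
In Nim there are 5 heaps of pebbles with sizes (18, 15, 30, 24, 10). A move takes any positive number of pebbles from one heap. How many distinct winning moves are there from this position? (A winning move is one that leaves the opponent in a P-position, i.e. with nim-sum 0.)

Compute the nim-sum pairwise:
18 XOR 15 = 29
29 XOR 30 = 3
3 XOR 24 = 27
27 XOR 10 = 17
The overall nim-sum is X = 17. A heap of size p has a winning move iff p XOR X < p (reduce it to p XOR X).
  18: 18 XOR 17 = 3 < 18 — winning move (to 3).
  15: 15 XOR 17 = 30 ≥ 15 — no move.
  30: 30 XOR 17 = 15 < 30 — winning move (to 15).
  24: 24 XOR 17 = 9 < 24 — winning move (to 9).
  10: 10 XOR 17 = 27 ≥ 10 — no move.
That gives 3 winning moves.

3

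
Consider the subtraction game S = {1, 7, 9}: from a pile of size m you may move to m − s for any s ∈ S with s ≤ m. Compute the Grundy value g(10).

Build the Grundy sequence with g(k) = mex{g(k−s) : s ∈ {1, 7, 9}, s ≤ k}:
k:     0  1  2  3  4  5  6  7  8  9 10
g(k):  0  1  0  1  0  1  0  1  0  1  0
So g(10) = 0.

0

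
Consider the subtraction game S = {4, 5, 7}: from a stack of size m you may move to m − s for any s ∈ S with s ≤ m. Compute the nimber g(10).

Build the Grundy sequence with g(k) = mex{g(k−s) : s ∈ {4, 5, 7}, s ≤ k}:
g(0) = mex{} = 0
g(1) = mex{} = 0
g(2) = mex{} = 0
g(3) = mex{} = 0
g(4) = mex{0} = 1
g(5) = mex{0} = 1
g(6) = mex{0} = 1
g(7) = mex{0} = 1
g(8) = mex{0,1} = 2
g(9) = mex{0,1} = 2
g(10) = mex{0,1} = 2
So g(10) = 2.

2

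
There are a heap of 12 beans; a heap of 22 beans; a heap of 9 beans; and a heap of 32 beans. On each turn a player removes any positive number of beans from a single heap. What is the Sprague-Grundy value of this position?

51

Compute the nim-sum pairwise:
12 ⊕ 22 = 26
26 ⊕ 9 = 19
19 ⊕ 32 = 51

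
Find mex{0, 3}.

1

0 is in the set but 1 is not, so the mex is 1.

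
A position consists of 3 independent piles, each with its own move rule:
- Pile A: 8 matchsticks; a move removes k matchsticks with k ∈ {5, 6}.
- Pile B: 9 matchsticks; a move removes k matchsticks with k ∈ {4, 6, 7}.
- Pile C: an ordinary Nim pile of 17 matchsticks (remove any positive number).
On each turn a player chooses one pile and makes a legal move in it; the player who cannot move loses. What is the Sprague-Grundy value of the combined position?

18

Build the Grundy sequence for pile A with g(k) = mex{g(k−s) : s ∈ {5, 6}, s ≤ k}:
k:     0  1  2  3  4  5  6  7  8
g(k):  0  0  0  0  0  1  1  1  1
So g(8) = 1.
Build the Grundy sequence for pile B with g(k) = mex{g(k−s) : s ∈ {4, 6, 7}, s ≤ k}:
g(0) = mex{} = 0
g(1) = mex{} = 0
g(2) = mex{} = 0
g(3) = mex{} = 0
g(4) = mex{0} = 1
g(5) = mex{0} = 1
g(6) = mex{0} = 1
g(7) = mex{0} = 1
g(8) = mex{0,1} = 2
g(9) = mex{0,1} = 2
So g(9) = 2.
Pile C is a plain Nim pile of size 17, so its Grundy value is 17.
By the Sprague-Grundy theorem, the Grundy value of a sum of independent games is the XOR of the component values.
Combined value = 1 ⊕ 2 ⊕ 17 = 18.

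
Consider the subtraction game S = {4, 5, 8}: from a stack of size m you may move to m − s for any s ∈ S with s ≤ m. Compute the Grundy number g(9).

2

Compute g(0), g(1), … for moves {4, 5, 8}:
k:     0  1  2  3  4  5  6  7  8  9
g(k):  0  0  0  0  1  1  1  1  2  2
So g(9) = 2.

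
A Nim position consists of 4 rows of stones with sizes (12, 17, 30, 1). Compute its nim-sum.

Compute the nim-sum pairwise:
12 ⊕ 17 = 29
29 ⊕ 30 = 3
3 ⊕ 1 = 2

2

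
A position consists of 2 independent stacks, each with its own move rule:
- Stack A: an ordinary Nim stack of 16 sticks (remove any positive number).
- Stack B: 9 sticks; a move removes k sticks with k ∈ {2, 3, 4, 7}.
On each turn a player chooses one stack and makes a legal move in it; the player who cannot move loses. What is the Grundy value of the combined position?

20

Stack A is a plain Nim stack of size 16, so its Grundy value is 16.
Grundy values for stack B (subtraction set {2, 3, 4, 7}):
k:     0  1  2  3  4  5  6  7  8  9
g(k):  0  0  1  1  2  2  0  3  1  4
So g(9) = 4.
By the Sprague-Grundy theorem, the Grundy value of a sum of independent games is the XOR of the component values.
Combined value = 16 XOR 4 = 20.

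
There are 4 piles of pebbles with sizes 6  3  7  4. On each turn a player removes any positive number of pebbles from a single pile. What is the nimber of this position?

Compute the nim-sum pairwise:
6 ^ 3 = 5
5 ^ 7 = 2
2 ^ 4 = 6

6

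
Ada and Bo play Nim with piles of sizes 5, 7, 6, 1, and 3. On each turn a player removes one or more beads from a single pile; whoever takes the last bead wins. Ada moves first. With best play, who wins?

Nim-sum: 5 XOR 7 XOR 6 XOR 1 XOR 3 = 6.
The nim-sum is 6 ≠ 0, so this is an N-position: the player to move can win; Ada has a winning move.

Ada wins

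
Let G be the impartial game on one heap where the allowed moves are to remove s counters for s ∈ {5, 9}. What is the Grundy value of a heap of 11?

2

Compute g(0), g(1), … for moves {5, 9}:
g(0) = mex{} = 0
g(1) = mex{} = 0
g(2) = mex{} = 0
g(3) = mex{} = 0
g(4) = mex{} = 0
g(5) = mex{0} = 1
g(6) = mex{0} = 1
g(7) = mex{0} = 1
g(8) = mex{0} = 1
g(9) = mex{0} = 1
g(10) = mex{0,1} = 2
g(11) = mex{0,1} = 2
So g(11) = 2.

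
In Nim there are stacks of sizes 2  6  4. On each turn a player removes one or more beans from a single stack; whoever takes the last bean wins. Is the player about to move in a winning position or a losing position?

Losing position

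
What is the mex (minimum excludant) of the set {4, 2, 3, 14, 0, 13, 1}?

The values 0, 1, 2, 3, 4 are all present; 5 is the first non-negative integer missing from the set.

5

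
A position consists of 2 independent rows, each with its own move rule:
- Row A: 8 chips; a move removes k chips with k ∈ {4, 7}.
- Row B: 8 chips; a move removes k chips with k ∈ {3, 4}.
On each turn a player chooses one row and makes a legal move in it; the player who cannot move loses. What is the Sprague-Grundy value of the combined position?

2

For row A, compute g(0), g(1), … with moves {4, 7}:
g(0) = mex{} = 0
g(1) = mex{} = 0
g(2) = mex{} = 0
g(3) = mex{} = 0
g(4) = mex{0} = 1
g(5) = mex{0} = 1
g(6) = mex{0} = 1
g(7) = mex{0} = 1
g(8) = mex{0,1} = 2
So g(8) = 2.
Grundy values for row B (subtraction set {3, 4}):
g(0) = mex{} = 0
g(1) = mex{} = 0
g(2) = mex{} = 0
g(3) = mex{0} = 1
g(4) = mex{0} = 1
g(5) = mex{0} = 1
g(6) = mex{0,1} = 2
g(7) = mex{1} = 0
g(8) = mex{1} = 0
So g(8) = 0.
By the Sprague-Grundy theorem, the Grundy value of a sum of independent games is the XOR of the component values.
Combined value = 2 XOR 0 = 2.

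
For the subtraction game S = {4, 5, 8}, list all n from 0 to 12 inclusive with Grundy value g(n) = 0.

Grundy values for subtraction set {4, 5, 8}:
g(0) = mex{} = 0
g(1) = mex{} = 0
g(2) = mex{} = 0
g(3) = mex{} = 0
g(4) = mex{0} = 1
g(5) = mex{0} = 1
g(6) = mex{0} = 1
g(7) = mex{0} = 1
g(8) = mex{0,1} = 2
g(9) = mex{0,1} = 2
g(10) = mex{0,1} = 2
g(11) = mex{0,1} = 2
g(12) = mex{1,2} = 0
The P-positions (g = 0) in 0..12 are 0, 1, 2, 3, 12.

0, 1, 2, 3, 12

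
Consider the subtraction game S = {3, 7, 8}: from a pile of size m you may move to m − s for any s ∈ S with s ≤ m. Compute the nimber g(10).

3

Grundy values for subtraction set {3, 7, 8}:
k:     0  1  2  3  4  5  6  7  8  9 10
g(k):  0  0  0  1  1  1  0  2  2  1  3
So g(10) = 3.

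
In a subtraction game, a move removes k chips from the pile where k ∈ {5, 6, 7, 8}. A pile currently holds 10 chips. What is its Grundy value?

Compute g(0), g(1), … for moves {5, 6, 7, 8}:
k:     0  1  2  3  4  5  6  7  8  9 10
g(k):  0  0  0  0  0  1  1  1  1  1  2
So g(10) = 2.

2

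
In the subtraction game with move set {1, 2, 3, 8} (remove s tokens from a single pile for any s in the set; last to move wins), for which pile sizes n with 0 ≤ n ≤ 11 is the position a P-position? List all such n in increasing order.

0, 4, 9

Build the Grundy sequence with g(k) = mex{g(k−s) : s ∈ {1, 2, 3, 8}, s ≤ k}:
g(0) = mex{} = 0
g(1) = mex{0} = 1
g(2) = mex{0,1} = 2
g(3) = mex{0,1,2} = 3
g(4) = mex{1,2,3} = 0
g(5) = mex{0,2,3} = 1
g(6) = mex{0,1,3} = 2
g(7) = mex{0,1,2} = 3
g(8) = mex{0,1,2,3} = 4
g(9) = mex{1,2,3,4} = 0
g(10) = mex{0,2,3,4} = 1
g(11) = mex{0,1,3,4} = 2
The P-positions (g = 0) in 0..11 are 0, 4, 9.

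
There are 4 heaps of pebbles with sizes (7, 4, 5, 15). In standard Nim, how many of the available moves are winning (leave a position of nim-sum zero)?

1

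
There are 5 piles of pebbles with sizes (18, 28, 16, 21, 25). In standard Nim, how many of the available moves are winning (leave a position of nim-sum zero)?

5

In binary:
  10010  (18)
  11100  (28)
  10000  (16)
  10101  (21)
  11001  (25)
  -----
  10010  (18)
The overall nim-sum is X = 18. A pile of size p has a winning move iff p XOR X < p (reduce it to p XOR X).
  18: 18 XOR 18 = 0 < 18 — winning move (to 0).
  28: 28 XOR 18 = 14 < 28 — winning move (to 14).
  16: 16 XOR 18 = 2 < 16 — winning move (to 2).
  21: 21 XOR 18 = 7 < 21 — winning move (to 7).
  25: 25 XOR 18 = 11 < 25 — winning move (to 11).
That gives 5 winning moves.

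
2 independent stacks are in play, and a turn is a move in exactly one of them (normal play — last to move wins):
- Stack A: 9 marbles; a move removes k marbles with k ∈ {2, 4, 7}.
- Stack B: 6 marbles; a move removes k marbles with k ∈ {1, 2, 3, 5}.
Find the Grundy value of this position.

2

Grundy values for stack A (subtraction set {2, 4, 7}):
g(0) = mex{} = 0
g(1) = mex{} = 0
g(2) = mex{0} = 1
g(3) = mex{0} = 1
g(4) = mex{0,1} = 2
g(5) = mex{0,1} = 2
g(6) = mex{1,2} = 0
g(7) = mex{0,1,2} = 3
g(8) = mex{0,2} = 1
g(9) = mex{1,2,3} = 0
So g(9) = 0.
Grundy values for stack B (subtraction set {1, 2, 3, 5}):
k:     0  1  2  3  4  5  6
g(k):  0  1  2  3  0  1  2
So g(6) = 2.
By the Sprague-Grundy theorem, the Grundy value of a sum of independent games is the XOR of the component values.
Combined value = 0 XOR 2 = 2.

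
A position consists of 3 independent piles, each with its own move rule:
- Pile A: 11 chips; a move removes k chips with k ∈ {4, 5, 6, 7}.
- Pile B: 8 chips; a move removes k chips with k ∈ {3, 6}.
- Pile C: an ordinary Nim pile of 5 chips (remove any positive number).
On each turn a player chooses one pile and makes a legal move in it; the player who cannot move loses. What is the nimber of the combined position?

7

Grundy values for pile A (subtraction set {4, 5, 6, 7}):
g(0) = mex{} = 0
g(1) = mex{} = 0
g(2) = mex{} = 0
g(3) = mex{} = 0
g(4) = mex{0} = 1
g(5) = mex{0} = 1
g(6) = mex{0} = 1
g(7) = mex{0} = 1
g(8) = mex{0,1} = 2
g(9) = mex{0,1} = 2
g(10) = mex{0,1} = 2
g(11) = mex{1} = 0
So g(11) = 0.
Build the Grundy sequence for pile B with g(k) = mex{g(k−s) : s ∈ {3, 6}, s ≤ k}:
g(0) = mex{} = 0
g(1) = mex{} = 0
g(2) = mex{} = 0
g(3) = mex{0} = 1
g(4) = mex{0} = 1
g(5) = mex{0} = 1
g(6) = mex{0,1} = 2
g(7) = mex{0,1} = 2
g(8) = mex{0,1} = 2
So g(8) = 2.
Pile C is a plain Nim pile of size 5, so its Grundy value is 5.
By the Sprague-Grundy theorem, the Grundy value of a sum of independent games is the XOR of the component values.
Combined value = 0 ⊕ 2 ⊕ 5 = 7.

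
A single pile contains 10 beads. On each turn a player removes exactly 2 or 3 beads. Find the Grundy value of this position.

0

Grundy values for subtraction set {2, 3}:
k:     0  1  2  3  4  5  6  7  8  9 10
g(k):  0  0  1  1  2  0  0  1  1  2  0
So g(10) = 0.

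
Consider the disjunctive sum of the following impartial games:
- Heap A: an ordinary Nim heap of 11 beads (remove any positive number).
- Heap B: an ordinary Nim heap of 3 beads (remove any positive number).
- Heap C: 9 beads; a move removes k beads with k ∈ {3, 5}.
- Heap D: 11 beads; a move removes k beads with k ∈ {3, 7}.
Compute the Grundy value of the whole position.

8

Heap A is a plain Nim heap of size 11, so its Grundy value is 11.
Heap B is a plain Nim heap of size 3, so its Grundy value is 3.
Build the Grundy sequence for heap C with g(k) = mex{g(k−s) : s ∈ {3, 5}, s ≤ k}:
k:     0  1  2  3  4  5  6  7  8  9
g(k):  0  0  0  1  1  1  2  2  0  0
So g(9) = 0.
For heap D, compute g(0), g(1), … with moves {3, 7}:
g(0) = mex{} = 0
g(1) = mex{} = 0
g(2) = mex{} = 0
g(3) = mex{0} = 1
g(4) = mex{0} = 1
g(5) = mex{0} = 1
g(6) = mex{1} = 0
g(7) = mex{0,1} = 2
g(8) = mex{0,1} = 2
g(9) = mex{0} = 1
g(10) = mex{1,2} = 0
g(11) = mex{1,2} = 0
So g(11) = 0.
The value of a disjunctive sum is the nim-sum of the parts.
Combined value = 11 XOR 3 XOR 0 XOR 0 = 8.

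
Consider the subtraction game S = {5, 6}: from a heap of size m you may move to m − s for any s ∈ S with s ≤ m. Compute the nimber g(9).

Grundy values for subtraction set {5, 6}:
k:     0  1  2  3  4  5  6  7  8  9
g(k):  0  0  0  0  0  1  1  1  1  1
So g(9) = 1.

1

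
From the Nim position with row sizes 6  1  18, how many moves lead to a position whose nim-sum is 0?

1

Compute the nim-sum pairwise:
6 ^ 1 = 7
7 ^ 18 = 21
The overall nim-sum is X = 21. A row of size p has a winning move iff p XOR X < p (reduce it to p XOR X).
  6: 6 XOR 21 = 19 ≥ 6 — no move.
  1: 1 XOR 21 = 20 ≥ 1 — no move.
  18: 18 XOR 21 = 7 < 18 — winning move (to 7).
That gives 1 winning move.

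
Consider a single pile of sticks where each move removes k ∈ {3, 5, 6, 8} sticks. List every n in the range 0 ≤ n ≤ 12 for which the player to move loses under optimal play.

0, 1, 2, 11, 12

Build the Grundy sequence with g(k) = mex{g(k−s) : s ∈ {3, 5, 6, 8}, s ≤ k}:
g(0) = mex{} = 0
g(1) = mex{} = 0
g(2) = mex{} = 0
g(3) = mex{0} = 1
g(4) = mex{0} = 1
g(5) = mex{0} = 1
g(6) = mex{0,1} = 2
g(7) = mex{0,1} = 2
g(8) = mex{0,1} = 2
g(9) = mex{0,1,2} = 3
g(10) = mex{0,1,2} = 3
g(11) = mex{1,2} = 0
g(12) = mex{1,2,3} = 0
The P-positions (g = 0) in 0..12 are 0, 1, 2, 11, 12.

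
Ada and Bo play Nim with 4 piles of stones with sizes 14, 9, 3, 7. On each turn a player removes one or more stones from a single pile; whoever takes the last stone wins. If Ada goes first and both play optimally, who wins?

Ada wins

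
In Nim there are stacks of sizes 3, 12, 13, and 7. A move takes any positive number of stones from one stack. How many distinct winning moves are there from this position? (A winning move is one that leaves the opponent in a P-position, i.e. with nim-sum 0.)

Compute the nim-sum pairwise:
3 ⊕ 12 = 15
15 ⊕ 13 = 2
2 ⊕ 7 = 5
The overall nim-sum is X = 5. A stack of size p has a winning move iff p XOR X < p (reduce it to p XOR X).
  3: 3 XOR 5 = 6 ≥ 3 — no move.
  12: 12 XOR 5 = 9 < 12 — winning move (to 9).
  13: 13 XOR 5 = 8 < 13 — winning move (to 8).
  7: 7 XOR 5 = 2 < 7 — winning move (to 2).
That gives 3 winning moves.

3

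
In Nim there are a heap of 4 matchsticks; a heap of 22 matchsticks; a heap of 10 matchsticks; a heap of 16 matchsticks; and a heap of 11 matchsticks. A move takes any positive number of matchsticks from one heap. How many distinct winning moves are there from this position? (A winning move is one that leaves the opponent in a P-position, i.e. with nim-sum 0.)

In binary:
  00100  (4)
  10110  (22)
  01010  (10)
  10000  (16)
  01011  (11)
  -----
  00011  (3)
The overall nim-sum is X = 3. A heap of size p has a winning move iff p XOR X < p (reduce it to p XOR X).
  4: 4 XOR 3 = 7 ≥ 4 — no move.
  22: 22 XOR 3 = 21 < 22 — winning move (to 21).
  10: 10 XOR 3 = 9 < 10 — winning move (to 9).
  16: 16 XOR 3 = 19 ≥ 16 — no move.
  11: 11 XOR 3 = 8 < 11 — winning move (to 8).
That gives 3 winning moves.

3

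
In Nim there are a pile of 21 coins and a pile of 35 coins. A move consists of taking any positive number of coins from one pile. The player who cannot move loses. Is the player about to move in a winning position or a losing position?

Compute the nim-sum pairwise:
21 ^ 35 = 54
The nim-sum is 54 ≠ 0, so this is an N-position: the player to move can win.

Winning position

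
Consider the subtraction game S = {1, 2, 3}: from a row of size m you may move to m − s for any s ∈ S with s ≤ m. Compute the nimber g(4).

0

Build the Grundy sequence with g(k) = mex{g(k−s) : s ∈ {1, 2, 3}, s ≤ k}:
g(0) = mex{} = 0
g(1) = mex{0} = 1
g(2) = mex{0,1} = 2
g(3) = mex{0,1,2} = 3
g(4) = mex{1,2,3} = 0
So g(4) = 0.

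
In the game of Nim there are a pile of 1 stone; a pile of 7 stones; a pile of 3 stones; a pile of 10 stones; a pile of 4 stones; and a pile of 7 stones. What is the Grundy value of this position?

Compute the nim-sum pairwise:
1 ^ 7 = 6
6 ^ 3 = 5
5 ^ 10 = 15
15 ^ 4 = 11
11 ^ 7 = 12

12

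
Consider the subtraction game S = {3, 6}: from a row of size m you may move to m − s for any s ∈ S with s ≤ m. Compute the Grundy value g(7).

2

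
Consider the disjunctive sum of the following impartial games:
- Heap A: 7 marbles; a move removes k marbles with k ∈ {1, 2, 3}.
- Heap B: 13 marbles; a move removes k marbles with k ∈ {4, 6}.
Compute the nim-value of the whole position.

Grundy values for heap A (subtraction set {1, 2, 3}):
g(0) = mex{} = 0
g(1) = mex{0} = 1
g(2) = mex{0,1} = 2
g(3) = mex{0,1,2} = 3
g(4) = mex{1,2,3} = 0
g(5) = mex{0,2,3} = 1
g(6) = mex{0,1,3} = 2
g(7) = mex{0,1,2} = 3
So g(7) = 3.
Build the Grundy sequence for heap B with g(k) = mex{g(k−s) : s ∈ {4, 6}, s ≤ k}:
k:     0  1  2  3  4  5  6  7  8  9 10 11 12 13
g(k):  0  0  0  0  1  1  1  1  2  2  0  0  0  0
So g(13) = 0.
The value of a disjunctive sum is the nim-sum of the parts.
Combined value = 3 XOR 0 = 3.

3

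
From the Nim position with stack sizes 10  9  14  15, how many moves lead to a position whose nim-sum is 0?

3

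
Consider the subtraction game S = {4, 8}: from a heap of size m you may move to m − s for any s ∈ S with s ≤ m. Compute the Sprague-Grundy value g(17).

1

Grundy values for subtraction set {4, 8}:
k:     0  1  2  3  4  5  6  7  8  9 10 11 12 13 14 15 16 17
g(k):  0  0  0  0  1  1  1  1  2  2  2  2  0  0  0  0  1  1
So g(17) = 1.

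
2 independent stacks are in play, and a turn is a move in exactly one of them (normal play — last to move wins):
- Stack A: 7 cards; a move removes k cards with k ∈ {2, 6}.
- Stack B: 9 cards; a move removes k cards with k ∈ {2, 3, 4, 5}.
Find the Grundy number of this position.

0

Build the Grundy sequence for stack A with g(k) = mex{g(k−s) : s ∈ {2, 6}, s ≤ k}:
k:     0  1  2  3  4  5  6  7
g(k):  0  0  1  1  0  0  1  1
So g(7) = 1.
Grundy values for stack B (subtraction set {2, 3, 4, 5}):
g(0) = mex{} = 0
g(1) = mex{} = 0
g(2) = mex{0} = 1
g(3) = mex{0} = 1
g(4) = mex{0,1} = 2
g(5) = mex{0,1} = 2
g(6) = mex{0,1,2} = 3
g(7) = mex{1,2} = 0
g(8) = mex{1,2,3} = 0
g(9) = mex{0,2,3} = 1
So g(9) = 1.
The value of a disjunctive sum is the nim-sum of the parts.
Combined value = 1 XOR 1 = 0.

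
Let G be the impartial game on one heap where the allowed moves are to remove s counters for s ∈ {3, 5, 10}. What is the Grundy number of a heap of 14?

2

Build the Grundy sequence with g(k) = mex{g(k−s) : s ∈ {3, 5, 10}, s ≤ k}:
k:     0  1  2  3  4  5  6  7  8  9 10 11 12 13 14
g(k):  0  0  0  1  1  1  2  2  0  0  3  1  1  2  2
So g(14) = 2.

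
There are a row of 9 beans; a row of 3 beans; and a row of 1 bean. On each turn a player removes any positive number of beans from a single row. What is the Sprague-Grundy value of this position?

11

Nim-sum: 9 XOR 3 XOR 1 = 11.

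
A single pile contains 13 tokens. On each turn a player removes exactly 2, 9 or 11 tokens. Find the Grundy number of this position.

Grundy values for subtraction set {2, 9, 11}:
k:     0  1  2  3  4  5  6  7  8  9 10 11 12 13
g(k):  0  0  1  1  0  0  1  1  0  2  1  3  2  2
So g(13) = 2.

2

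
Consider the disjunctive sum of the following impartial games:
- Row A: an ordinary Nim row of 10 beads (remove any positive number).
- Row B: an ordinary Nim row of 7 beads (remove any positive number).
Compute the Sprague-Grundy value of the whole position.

13

Row A is a plain Nim row of size 10, so its Grundy value is 10.
Row B is a plain Nim row of size 7, so its Grundy value is 7.
By the Sprague-Grundy theorem, the Grundy value of a sum of independent games is the XOR of the component values.
Combined value = 10 ⊕ 7 = 13.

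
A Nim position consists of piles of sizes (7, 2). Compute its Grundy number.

5

Compute the nim-sum pairwise:
7 XOR 2 = 5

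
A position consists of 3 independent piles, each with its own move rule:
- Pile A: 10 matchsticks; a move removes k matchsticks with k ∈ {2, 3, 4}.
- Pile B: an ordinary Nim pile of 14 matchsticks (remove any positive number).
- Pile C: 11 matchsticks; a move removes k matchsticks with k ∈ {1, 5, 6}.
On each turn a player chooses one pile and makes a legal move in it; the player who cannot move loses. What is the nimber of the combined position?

Build the Grundy sequence for pile A with g(k) = mex{g(k−s) : s ∈ {2, 3, 4}, s ≤ k}:
g(0) = mex{} = 0
g(1) = mex{} = 0
g(2) = mex{0} = 1
g(3) = mex{0} = 1
g(4) = mex{0,1} = 2
g(5) = mex{0,1} = 2
g(6) = mex{1,2} = 0
g(7) = mex{1,2} = 0
g(8) = mex{0,2} = 1
g(9) = mex{0,2} = 1
g(10) = mex{0,1} = 2
So g(10) = 2.
Pile B is a plain Nim pile of size 14, so its Grundy value is 14.
For pile C, compute g(0), g(1), … with moves {1, 5, 6}:
k:     0  1  2  3  4  5  6  7  8  9 10 11
g(k):  0  1  0  1  0  1  2  3  2  3  2  0
So g(11) = 0.
By the Sprague-Grundy theorem, the Grundy value of a sum of independent games is the XOR of the component values.
Combined value = 2 ⊕ 14 ⊕ 0 = 12.

12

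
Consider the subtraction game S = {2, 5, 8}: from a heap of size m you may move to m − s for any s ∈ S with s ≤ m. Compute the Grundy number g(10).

0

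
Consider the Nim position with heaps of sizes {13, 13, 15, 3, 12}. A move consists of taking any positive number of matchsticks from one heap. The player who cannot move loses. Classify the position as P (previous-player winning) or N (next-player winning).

P-position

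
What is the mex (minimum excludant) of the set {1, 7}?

0 is not in the set, so the mex is 0.

0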